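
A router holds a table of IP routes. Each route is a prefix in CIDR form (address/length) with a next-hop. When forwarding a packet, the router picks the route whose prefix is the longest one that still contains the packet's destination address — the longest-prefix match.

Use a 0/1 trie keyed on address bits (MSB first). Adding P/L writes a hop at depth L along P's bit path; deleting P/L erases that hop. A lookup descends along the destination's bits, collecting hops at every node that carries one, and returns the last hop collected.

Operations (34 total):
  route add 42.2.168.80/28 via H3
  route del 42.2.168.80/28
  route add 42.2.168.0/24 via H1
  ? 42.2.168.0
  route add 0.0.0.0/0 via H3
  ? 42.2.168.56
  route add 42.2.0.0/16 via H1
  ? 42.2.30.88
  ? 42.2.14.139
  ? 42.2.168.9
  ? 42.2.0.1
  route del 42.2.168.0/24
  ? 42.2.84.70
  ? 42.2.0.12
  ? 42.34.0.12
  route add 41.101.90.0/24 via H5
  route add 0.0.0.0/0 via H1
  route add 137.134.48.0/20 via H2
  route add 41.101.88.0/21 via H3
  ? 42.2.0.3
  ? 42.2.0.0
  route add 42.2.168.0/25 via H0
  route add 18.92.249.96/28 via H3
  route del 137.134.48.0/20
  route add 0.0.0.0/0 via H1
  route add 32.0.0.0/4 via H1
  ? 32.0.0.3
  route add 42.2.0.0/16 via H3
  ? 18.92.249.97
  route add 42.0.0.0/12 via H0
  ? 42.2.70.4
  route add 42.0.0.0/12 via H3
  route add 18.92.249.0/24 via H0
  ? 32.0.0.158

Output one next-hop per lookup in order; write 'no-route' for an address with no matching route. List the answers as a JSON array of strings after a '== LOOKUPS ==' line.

Apply in order:
  + 42.2.168.80/28 (H3) depth=28
  - 42.2.168.80/28 clear@28
  + 42.2.168.0/24 (H1) depth=24
  ? 42.2.168.0  path d0:-→d1:-→d2:-→d3:-→d4:-→d5:-→d6:-→d7:-→d8:-→d9:-→d10:-→d11:-→d12:-→d13:-→d14:-→d15:-→d16:-→d17:-→d18:-→d19:-→d20:-→d21:-→d22:-→d23:-→d24:H1→d25:-  best=H1
  + 0.0.0.0/0 (H3) depth=0
  ? 42.2.168.56  path d0:H3→d1:-→d2:-→d3:-→d4:-→d5:-→d6:-→d7:-→d8:-→d9:-→d10:-→d11:-→d12:-→d13:-→d14:-→d15:-→d16:-→d17:-→d18:-→d19:-→d20:-→d21:-→d22:-→d23:-→d24:H1→d25:-  best=H1
  + 42.2.0.0/16 (H1) depth=16
  ? 42.2.30.88  path d0:H3→d1:-→d2:-→d3:-→d4:-→d5:-→d6:-→d7:-→d8:-→d9:-→d10:-→d11:-→d12:-→d13:-→d14:-→d15:-→d16:H1  best=H1
  ? 42.2.14.139  path d0:H3→d1:-→d2:-→d3:-→d4:-→d5:-→d6:-→d7:-→d8:-→d9:-→d10:-→d11:-→d12:-→d13:-→d14:-→d15:-→d16:H1  best=H1
  ? 42.2.168.9  path d0:H3→d1:-→d2:-→d3:-→d4:-→d5:-→d6:-→d7:-→d8:-→d9:-→d10:-→d11:-→d12:-→d13:-→d14:-→d15:-→d16:H1→d17:-→d18:-→d19:-→d20:-→d21:-→d22:-→d23:-→d24:H1→d25:-  best=H1
  ? 42.2.0.1  path d0:H3→d1:-→d2:-→d3:-→d4:-→d5:-→d6:-→d7:-→d8:-→d9:-→d10:-→d11:-→d12:-→d13:-→d14:-→d15:-→d16:H1  best=H1
  - 42.2.168.0/24 clear@24
  ? 42.2.84.70  path d0:H3→d1:-→d2:-→d3:-→d4:-→d5:-→d6:-→d7:-→d8:-→d9:-→d10:-→d11:-→d12:-→d13:-→d14:-→d15:-→d16:H1  best=H1
  ? 42.2.0.12  path d0:H3→d1:-→d2:-→d3:-→d4:-→d5:-→d6:-→d7:-→d8:-→d9:-→d10:-→d11:-→d12:-→d13:-→d14:-→d15:-→d16:H1  best=H1
  ? 42.34.0.12  path d0:H3→d1:-→d2:-→d3:-→d4:-→d5:-→d6:-→d7:-→d8:-→d9:-→d10:-  best=H3
  + 41.101.90.0/24 (H5) depth=24
  + 0.0.0.0/0 (H1) depth=0
  + 137.134.48.0/20 (H2) depth=20
  + 41.101.88.0/21 (H3) depth=21
  ? 42.2.0.3  path d0:H1→d1:-→d2:-→d3:-→d4:-→d5:-→d6:-→d7:-→d8:-→d9:-→d10:-→d11:-→d12:-→d13:-→d14:-→d15:-→d16:H1  best=H1
  ? 42.2.0.0  path d0:H1→d1:-→d2:-→d3:-→d4:-→d5:-→d6:-→d7:-→d8:-→d9:-→d10:-→d11:-→d12:-→d13:-→d14:-→d15:-→d16:H1  best=H1
  + 42.2.168.0/25 (H0) depth=25
  + 18.92.249.96/28 (H3) depth=28
  - 137.134.48.0/20 clear@20
  + 0.0.0.0/0 (H1) depth=0
  + 32.0.0.0/4 (H1) depth=4
  ? 32.0.0.3  path d0:H1→d1:-→d2:-→d3:-→d4:H1  best=H1
  + 42.2.0.0/16 (H3) depth=16
  ? 18.92.249.97  path d0:H1→d1:-→d2:-→d3:-→d4:-→d5:-→d6:-→d7:-→d8:-→d9:-→d10:-→d11:-→d12:-→d13:-→d14:-→d15:-→d16:-→d17:-→d18:-→d19:-→d20:-→d21:-→d22:-→d23:-→d24:-→d25:-→d26:-→d27:-→d28:H3  best=H3
  + 42.0.0.0/12 (H0) depth=12
  ? 42.2.70.4  path d0:H1→d1:-→d2:-→d3:-→d4:H1→d5:-→d6:-→d7:-→d8:-→d9:-→d10:-→d11:-→d12:H0→d13:-→d14:-→d15:-→d16:H3  best=H3
  + 42.0.0.0/12 (H3) depth=12
  + 18.92.249.0/24 (H0) depth=24
  ? 32.0.0.158  path d0:H1→d1:-→d2:-→d3:-→d4:H1  best=H1

== LOOKUPS ==
["H1","H1","H1","H1","H1","H1","H1","H1","H3","H1","H1","H1","H3","H3","H1"]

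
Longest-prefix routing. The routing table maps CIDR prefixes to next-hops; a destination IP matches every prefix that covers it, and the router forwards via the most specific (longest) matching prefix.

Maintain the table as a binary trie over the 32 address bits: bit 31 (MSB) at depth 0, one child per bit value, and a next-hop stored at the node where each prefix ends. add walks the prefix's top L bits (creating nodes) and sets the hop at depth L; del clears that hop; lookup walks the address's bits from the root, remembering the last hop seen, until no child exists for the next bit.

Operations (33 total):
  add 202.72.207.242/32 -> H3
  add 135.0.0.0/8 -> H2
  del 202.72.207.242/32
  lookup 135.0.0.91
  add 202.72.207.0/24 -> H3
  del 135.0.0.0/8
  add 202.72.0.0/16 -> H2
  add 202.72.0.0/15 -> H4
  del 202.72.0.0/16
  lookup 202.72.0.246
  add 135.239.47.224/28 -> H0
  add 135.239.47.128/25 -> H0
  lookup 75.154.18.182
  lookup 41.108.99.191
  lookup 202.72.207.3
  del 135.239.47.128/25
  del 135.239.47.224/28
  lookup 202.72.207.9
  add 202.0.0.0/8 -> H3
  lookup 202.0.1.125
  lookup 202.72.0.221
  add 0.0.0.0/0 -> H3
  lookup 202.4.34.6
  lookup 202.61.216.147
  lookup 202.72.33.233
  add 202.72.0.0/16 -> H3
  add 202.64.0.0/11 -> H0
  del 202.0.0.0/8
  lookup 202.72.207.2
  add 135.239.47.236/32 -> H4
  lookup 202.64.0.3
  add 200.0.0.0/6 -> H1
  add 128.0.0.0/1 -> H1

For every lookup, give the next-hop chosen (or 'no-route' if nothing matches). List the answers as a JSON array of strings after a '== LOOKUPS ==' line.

Process each operation:
  add 202.72.207.242/32 -> H3 at depth 32
  add 135.0.0.0/8 -> H2 at depth 8
  del 202.72.207.242/32 (clear depth 32)
  lookup 135.0.0.91: bits 10000111 walk d0:-→d1:-→d2:-→d3:-→d4:-→d5:-→d6:-→d7:-→d8:H2 -> H2
  add 202.72.207.0/24 -> H3 at depth 24
  del 135.0.0.0/8 (clear depth 8)
  add 202.72.0.0/16 -> H2 at depth 16
  add 202.72.0.0/15 -> H4 at depth 15
  del 202.72.0.0/16 (clear depth 16)
  lookup 202.72.0.246: bits 1100101001001000 walk d0:-→d1:-→d2:-→d3:-→d4:-→d5:-→d6:-→d7:-→d8:-→d9:-→d10:-→d11:-→d12:-→d13:-→d14:-→d15:H4→d16:- -> H4
  add 135.239.47.224/28 -> H0 at depth 28
  add 135.239.47.128/25 -> H0 at depth 25
  lookup 75.154.18.182: bits ε walk d0:- -> no-route
  lookup 41.108.99.191: bits ε walk d0:- -> no-route
  lookup 202.72.207.3: bits 110010100100100011001111 walk d0:-→d1:-→d2:-→d3:-→d4:-→d5:-→d6:-→d7:-→d8:-→d9:-→d10:-→d11:-→d12:-→d13:-→d14:-→d15:H4→d16:-→d17:-→d18:-→d19:-→d20:-→d21:-→d22:-→d23:-→d24:H3 -> H3
  del 135.239.47.128/25 (clear depth 25)
  del 135.239.47.224/28 (clear depth 28)
  lookup 202.72.207.9: bits 110010100100100011001111 walk d0:-→d1:-→d2:-→d3:-→d4:-→d5:-→d6:-→d7:-→d8:-→d9:-→d10:-→d11:-→d12:-→d13:-→d14:-→d15:H4→d16:-→d17:-→d18:-→d19:-→d20:-→d21:-→d22:-→d23:-→d24:H3 -> H3
  add 202.0.0.0/8 -> H3 at depth 8
  lookup 202.0.1.125: bits 110010100 walk d0:-→d1:-→d2:-→d3:-→d4:-→d5:-→d6:-→d7:-→d8:H3→d9:- -> H3
  lookup 202.72.0.221: bits 1100101001001000 walk d0:-→d1:-→d2:-→d3:-→d4:-→d5:-→d6:-→d7:-→d8:H3→d9:-→d10:-→d11:-→d12:-→d13:-→d14:-→d15:H4→d16:- -> H4
  add 0.0.0.0/0 -> H3 at depth 0
  lookup 202.4.34.6: bits 110010100 walk d0:H3→d1:-→d2:-→d3:-→d4:-→d5:-→d6:-→d7:-→d8:H3→d9:- -> H3
  lookup 202.61.216.147: bits 110010100 walk d0:H3→d1:-→d2:-→d3:-→d4:-→d5:-→d6:-→d7:-→d8:H3→d9:- -> H3
  lookup 202.72.33.233: bits 1100101001001000 walk d0:H3→d1:-→d2:-→d3:-→d4:-→d5:-→d6:-→d7:-→d8:H3→d9:-→d10:-→d11:-→d12:-→d13:-→d14:-→d15:H4→d16:- -> H4
  add 202.72.0.0/16 -> H3 at depth 16
  add 202.64.0.0/11 -> H0 at depth 11
  del 202.0.0.0/8 (clear depth 8)
  lookup 202.72.207.2: bits 110010100100100011001111 walk d0:H3→d1:-→d2:-→d3:-→d4:-→d5:-→d6:-→d7:-→d8:-→d9:-→d10:-→d11:H0→d12:-→d13:-→d14:-→d15:H4→d16:H3→d17:-→d18:-→d19:-→d20:-→d21:-→d22:-→d23:-→d24:H3 -> H3
  add 135.239.47.236/32 -> H4 at depth 32
  lookup 202.64.0.3: bits 110010100100 walk d0:H3→d1:-→d2:-→d3:-→d4:-→d5:-→d6:-→d7:-→d8:-→d9:-→d10:-→d11:H0→d12:- -> H0
  add 200.0.0.0/6 -> H1 at depth 6
  add 128.0.0.0/1 -> H1 at depth 1

== LOOKUPS ==
["H2","H4","no-route","no-route","H3","H3","H3","H4","H3","H3","H4","H3","H0"]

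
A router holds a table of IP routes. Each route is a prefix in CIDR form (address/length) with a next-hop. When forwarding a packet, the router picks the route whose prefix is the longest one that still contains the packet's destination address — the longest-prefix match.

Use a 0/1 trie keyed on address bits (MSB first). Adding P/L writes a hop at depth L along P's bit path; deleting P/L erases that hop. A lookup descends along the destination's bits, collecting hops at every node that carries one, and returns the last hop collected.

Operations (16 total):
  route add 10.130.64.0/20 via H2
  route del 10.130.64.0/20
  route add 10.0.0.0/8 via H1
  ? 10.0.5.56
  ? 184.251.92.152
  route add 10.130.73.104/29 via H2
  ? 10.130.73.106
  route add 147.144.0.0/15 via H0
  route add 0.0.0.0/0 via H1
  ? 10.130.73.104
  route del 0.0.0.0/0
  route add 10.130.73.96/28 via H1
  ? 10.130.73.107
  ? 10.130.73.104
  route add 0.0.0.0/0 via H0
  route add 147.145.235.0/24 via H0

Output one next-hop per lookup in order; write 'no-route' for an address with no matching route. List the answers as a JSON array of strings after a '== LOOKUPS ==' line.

Process each operation:
  + 10.130.64.0/20 (H2) depth=20
  del 10.130.64.0/20 (clear depth 20)
  + 10.0.0.0/8 (H1) depth=8
  ? 10.0.5.56  path d0:-→d1:-→d2:-→d3:-→d4:-→d5:-→d6:-→d7:-→d8:H1  best=H1
  ? 184.251.92.152  path d0:-  best=no-route
  + 10.130.73.104/29 (H2) depth=29
  ? 10.130.73.106  path d0:-→d1:-→d2:-→d3:-→d4:-→d5:-→d6:-→d7:-→d8:H1→d9:-→d10:-→d11:-→d12:-→d13:-→d14:-→d15:-→d16:-→d17:-→d18:-→d19:-→d20:-→d21:-→d22:-→d23:-→d24:-→d25:-→d26:-→d27:-→d28:-→d29:H2  best=H2
  + 147.144.0.0/15 (H0) depth=15
  + 0.0.0.0/0 (H1) depth=0
  ? 10.130.73.104  path d0:H1→d1:-→d2:-→d3:-→d4:-→d5:-→d6:-→d7:-→d8:H1→d9:-→d10:-→d11:-→d12:-→d13:-→d14:-→d15:-→d16:-→d17:-→d18:-→d19:-→d20:-→d21:-→d22:-→d23:-→d24:-→d25:-→d26:-→d27:-→d28:-→d29:H2  best=H2
  del 0.0.0.0/0 (clear depth 0)
  + 10.130.73.96/28 (H1) depth=28
  ? 10.130.73.107  path d0:-→d1:-→d2:-→d3:-→d4:-→d5:-→d6:-→d7:-→d8:H1→d9:-→d10:-→d11:-→d12:-→d13:-→d14:-→d15:-→d16:-→d17:-→d18:-→d19:-→d20:-→d21:-→d22:-→d23:-→d24:-→d25:-→d26:-→d27:-→d28:H1→d29:H2  best=H2
  ? 10.130.73.104  path d0:-→d1:-→d2:-→d3:-→d4:-→d5:-→d6:-→d7:-→d8:H1→d9:-→d10:-→d11:-→d12:-→d13:-→d14:-→d15:-→d16:-→d17:-→d18:-→d19:-→d20:-→d21:-→d22:-→d23:-→d24:-→d25:-→d26:-→d27:-→d28:H1→d29:H2  best=H2
  + 0.0.0.0/0 (H0) depth=0
  + 147.145.235.0/24 (H0) depth=24

== LOOKUPS ==
["H1","no-route","H2","H2","H2","H2"]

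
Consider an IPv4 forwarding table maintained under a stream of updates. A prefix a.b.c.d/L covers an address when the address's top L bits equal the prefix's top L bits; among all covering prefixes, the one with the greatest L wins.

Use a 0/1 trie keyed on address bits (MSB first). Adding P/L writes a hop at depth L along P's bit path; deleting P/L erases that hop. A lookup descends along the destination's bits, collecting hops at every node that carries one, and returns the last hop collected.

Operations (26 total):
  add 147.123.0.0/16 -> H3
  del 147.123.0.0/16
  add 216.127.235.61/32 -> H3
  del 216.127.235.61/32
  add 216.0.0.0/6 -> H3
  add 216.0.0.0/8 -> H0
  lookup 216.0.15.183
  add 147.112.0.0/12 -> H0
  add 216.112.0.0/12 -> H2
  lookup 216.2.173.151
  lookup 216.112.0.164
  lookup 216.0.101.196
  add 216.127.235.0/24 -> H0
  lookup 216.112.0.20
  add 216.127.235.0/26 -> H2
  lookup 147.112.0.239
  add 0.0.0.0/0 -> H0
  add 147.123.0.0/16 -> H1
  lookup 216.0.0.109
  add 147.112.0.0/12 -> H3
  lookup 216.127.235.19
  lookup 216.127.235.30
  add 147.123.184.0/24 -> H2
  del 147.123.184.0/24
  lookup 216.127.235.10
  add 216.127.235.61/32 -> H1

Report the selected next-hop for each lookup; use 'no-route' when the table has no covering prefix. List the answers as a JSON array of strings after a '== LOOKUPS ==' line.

Trace:
  add 147.123.0.0/16 -> H3 at depth 16
  - 147.123.0.0/16 clear@16
  add 216.127.235.61/32 -> H3 at depth 32
  - 216.127.235.61/32 clear@32
  add 216.0.0.0/6 -> H3 at depth 6
  add 216.0.0.0/8 -> H0 at depth 8
  ? 216.0.15.183  path d0:-→d1:-→d2:-→d3:-→d4:-→d5:-→d6:H3→d7:-→d8:H0→d9:-  best=H0
  add 147.112.0.0/12 -> H0 at depth 12
  add 216.112.0.0/12 -> H2 at depth 12
  ? 216.2.173.151  path d0:-→d1:-→d2:-→d3:-→d4:-→d5:-→d6:H3→d7:-→d8:H0→d9:-  best=H0
  ? 216.112.0.164  path d0:-→d1:-→d2:-→d3:-→d4:-→d5:-→d6:H3→d7:-→d8:H0→d9:-→d10:-→d11:-→d12:H2  best=H2
  ? 216.0.101.196  path d0:-→d1:-→d2:-→d3:-→d4:-→d5:-→d6:H3→d7:-→d8:H0→d9:-  best=H0
  add 216.127.235.0/24 -> H0 at depth 24
  ? 216.112.0.20  path d0:-→d1:-→d2:-→d3:-→d4:-→d5:-→d6:H3→d7:-→d8:H0→d9:-→d10:-→d11:-→d12:H2  best=H2
  add 216.127.235.0/26 -> H2 at depth 26
  ? 147.112.0.239  path d0:-→d1:-→d2:-→d3:-→d4:-→d5:-→d6:-→d7:-→d8:-→d9:-→d10:-→d11:-→d12:H0  best=H0
  add 0.0.0.0/0 -> H0 at depth 0
  add 147.123.0.0/16 -> H1 at depth 16
  ? 216.0.0.109  path d0:H0→d1:-→d2:-→d3:-→d4:-→d5:-→d6:H3→d7:-→d8:H0→d9:-  best=H0
  add 147.112.0.0/12 -> H3 at depth 12
  ? 216.127.235.19  path d0:H0→d1:-→d2:-→d3:-→d4:-→d5:-→d6:H3→d7:-→d8:H0→d9:-→d10:-→d11:-→d12:H2→d13:-→d14:-→d15:-→d16:-→d17:-→d18:-→d19:-→d20:-→d21:-→d22:-→d23:-→d24:H0→d25:-→d26:H2  best=H2
  ? 216.127.235.30  path d0:H0→d1:-→d2:-→d3:-→d4:-→d5:-→d6:H3→d7:-→d8:H0→d9:-→d10:-→d11:-→d12:H2→d13:-→d14:-→d15:-→d16:-→d17:-→d18:-→d19:-→d20:-→d21:-→d22:-→d23:-→d24:H0→d25:-→d26:H2  best=H2
  add 147.123.184.0/24 -> H2 at depth 24
  - 147.123.184.0/24 clear@24
  ? 216.127.235.10  path d0:H0→d1:-→d2:-→d3:-→d4:-→d5:-→d6:H3→d7:-→d8:H0→d9:-→d10:-→d11:-→d12:H2→d13:-→d14:-→d15:-→d16:-→d17:-→d18:-→d19:-→d20:-→d21:-→d22:-→d23:-→d24:H0→d25:-→d26:H2  best=H2
  add 216.127.235.61/32 -> H1 at depth 32

== LOOKUPS ==
["H0","H0","H2","H0","H2","H0","H0","H2","H2","H2"]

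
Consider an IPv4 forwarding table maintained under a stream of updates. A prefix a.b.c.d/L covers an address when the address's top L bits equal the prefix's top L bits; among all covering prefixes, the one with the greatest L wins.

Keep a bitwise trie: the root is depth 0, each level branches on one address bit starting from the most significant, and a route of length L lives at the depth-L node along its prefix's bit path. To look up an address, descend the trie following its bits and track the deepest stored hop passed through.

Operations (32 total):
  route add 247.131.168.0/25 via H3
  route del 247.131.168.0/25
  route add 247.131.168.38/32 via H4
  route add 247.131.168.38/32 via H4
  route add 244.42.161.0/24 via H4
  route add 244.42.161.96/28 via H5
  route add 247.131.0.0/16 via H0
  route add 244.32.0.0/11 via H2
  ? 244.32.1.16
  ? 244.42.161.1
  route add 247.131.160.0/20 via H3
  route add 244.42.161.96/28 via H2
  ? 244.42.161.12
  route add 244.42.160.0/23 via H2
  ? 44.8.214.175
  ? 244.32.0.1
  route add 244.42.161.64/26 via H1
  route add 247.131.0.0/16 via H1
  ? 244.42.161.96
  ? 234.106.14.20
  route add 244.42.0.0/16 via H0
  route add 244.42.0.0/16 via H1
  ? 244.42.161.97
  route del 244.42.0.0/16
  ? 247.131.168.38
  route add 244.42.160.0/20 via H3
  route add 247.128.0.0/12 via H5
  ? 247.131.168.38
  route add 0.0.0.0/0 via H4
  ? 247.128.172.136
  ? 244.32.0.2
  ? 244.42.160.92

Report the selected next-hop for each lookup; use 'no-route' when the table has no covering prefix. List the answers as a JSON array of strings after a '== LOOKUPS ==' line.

Process each operation:
  + 247.131.168.0/25 (H3) depth=25
  - 247.131.168.0/25 clear@25
  + 247.131.168.38/32 (H4) depth=32
  + 247.131.168.38/32 (H4) depth=32
  + 244.42.161.0/24 (H4) depth=24
  + 244.42.161.96/28 (H5) depth=28
  + 247.131.0.0/16 (H0) depth=16
  + 244.32.0.0/11 (H2) depth=11
  ? 244.32.1.16  path d0:-→d1:-→d2:-→d3:-→d4:-→d5:-→d6:-→d7:-→d8:-→d9:-→d10:-→d11:H2→d12:-  best=H2
  ? 244.42.161.1  path d0:-→d1:-→d2:-→d3:-→d4:-→d5:-→d6:-→d7:-→d8:-→d9:-→d10:-→d11:H2→d12:-→d13:-→d14:-→d15:-→d16:-→d17:-→d18:-→d19:-→d20:-→d21:-→d22:-→d23:-→d24:H4→d25:-  best=H4
  + 247.131.160.0/20 (H3) depth=20
  + 244.42.161.96/28 (H2) depth=28
  ? 244.42.161.12  path d0:-→d1:-→d2:-→d3:-→d4:-→d5:-→d6:-→d7:-→d8:-→d9:-→d10:-→d11:H2→d12:-→d13:-→d14:-→d15:-→d16:-→d17:-→d18:-→d19:-→d20:-→d21:-→d22:-→d23:-→d24:H4→d25:-  best=H4
  + 244.42.160.0/23 (H2) depth=23
  ? 44.8.214.175  path d0:-  best=no-route
  ? 244.32.0.1  path d0:-→d1:-→d2:-→d3:-→d4:-→d5:-→d6:-→d7:-→d8:-→d9:-→d10:-→d11:H2→d12:-  best=H2
  + 244.42.161.64/26 (H1) depth=26
  + 247.131.0.0/16 (H1) depth=16
  ? 244.42.161.96  path d0:-→d1:-→d2:-→d3:-→d4:-→d5:-→d6:-→d7:-→d8:-→d9:-→d10:-→d11:H2→d12:-→d13:-→d14:-→d15:-→d16:-→d17:-→d18:-→d19:-→d20:-→d21:-→d22:-→d23:H2→d24:H4→d25:-→d26:H1→d27:-→d28:H2  best=H2
  ? 234.106.14.20  path d0:-→d1:-→d2:-→d3:-  best=no-route
  + 244.42.0.0/16 (H0) depth=16
  + 244.42.0.0/16 (H1) depth=16
  ? 244.42.161.97  path d0:-→d1:-→d2:-→d3:-→d4:-→d5:-→d6:-→d7:-→d8:-→d9:-→d10:-→d11:H2→d12:-→d13:-→d14:-→d15:-→d16:H1→d17:-→d18:-→d19:-→d20:-→d21:-→d22:-→d23:H2→d24:H4→d25:-→d26:H1→d27:-→d28:H2  best=H2
  - 244.42.0.0/16 clear@16
  ? 247.131.168.38  path d0:-→d1:-→d2:-→d3:-→d4:-→d5:-→d6:-→d7:-→d8:-→d9:-→d10:-→d11:-→d12:-→d13:-→d14:-→d15:-→d16:H1→d17:-→d18:-→d19:-→d20:H3→d21:-→d22:-→d23:-→d24:-→d25:-→d26:-→d27:-→d28:-→d29:-→d30:-→d31:-→d32:H4  best=H4
  + 244.42.160.0/20 (H3) depth=20
  + 247.128.0.0/12 (H5) depth=12
  ? 247.131.168.38  path d0:-→d1:-→d2:-→d3:-→d4:-→d5:-→d6:-→d7:-→d8:-→d9:-→d10:-→d11:-→d12:H5→d13:-→d14:-→d15:-→d16:H1→d17:-→d18:-→d19:-→d20:H3→d21:-→d22:-→d23:-→d24:-→d25:-→d26:-→d27:-→d28:-→d29:-→d30:-→d31:-→d32:H4  best=H4
  + 0.0.0.0/0 (H4) depth=0
  ? 247.128.172.136  path d0:H4→d1:-→d2:-→d3:-→d4:-→d5:-→d6:-→d7:-→d8:-→d9:-→d10:-→d11:-→d12:H5→d13:-→d14:-  best=H5
  ? 244.32.0.2  path d0:H4→d1:-→d2:-→d3:-→d4:-→d5:-→d6:-→d7:-→d8:-→d9:-→d10:-→d11:H2→d12:-  best=H2
  ? 244.42.160.92  path d0:H4→d1:-→d2:-→d3:-→d4:-→d5:-→d6:-→d7:-→d8:-→d9:-→d10:-→d11:H2→d12:-→d13:-→d14:-→d15:-→d16:-→d17:-→d18:-→d19:-→d20:H3→d21:-→d22:-→d23:H2  best=H2

== LOOKUPS ==
["H2","H4","H4","no-route","H2","H2","no-route","H2","H4","H4","H5","H2","H2"]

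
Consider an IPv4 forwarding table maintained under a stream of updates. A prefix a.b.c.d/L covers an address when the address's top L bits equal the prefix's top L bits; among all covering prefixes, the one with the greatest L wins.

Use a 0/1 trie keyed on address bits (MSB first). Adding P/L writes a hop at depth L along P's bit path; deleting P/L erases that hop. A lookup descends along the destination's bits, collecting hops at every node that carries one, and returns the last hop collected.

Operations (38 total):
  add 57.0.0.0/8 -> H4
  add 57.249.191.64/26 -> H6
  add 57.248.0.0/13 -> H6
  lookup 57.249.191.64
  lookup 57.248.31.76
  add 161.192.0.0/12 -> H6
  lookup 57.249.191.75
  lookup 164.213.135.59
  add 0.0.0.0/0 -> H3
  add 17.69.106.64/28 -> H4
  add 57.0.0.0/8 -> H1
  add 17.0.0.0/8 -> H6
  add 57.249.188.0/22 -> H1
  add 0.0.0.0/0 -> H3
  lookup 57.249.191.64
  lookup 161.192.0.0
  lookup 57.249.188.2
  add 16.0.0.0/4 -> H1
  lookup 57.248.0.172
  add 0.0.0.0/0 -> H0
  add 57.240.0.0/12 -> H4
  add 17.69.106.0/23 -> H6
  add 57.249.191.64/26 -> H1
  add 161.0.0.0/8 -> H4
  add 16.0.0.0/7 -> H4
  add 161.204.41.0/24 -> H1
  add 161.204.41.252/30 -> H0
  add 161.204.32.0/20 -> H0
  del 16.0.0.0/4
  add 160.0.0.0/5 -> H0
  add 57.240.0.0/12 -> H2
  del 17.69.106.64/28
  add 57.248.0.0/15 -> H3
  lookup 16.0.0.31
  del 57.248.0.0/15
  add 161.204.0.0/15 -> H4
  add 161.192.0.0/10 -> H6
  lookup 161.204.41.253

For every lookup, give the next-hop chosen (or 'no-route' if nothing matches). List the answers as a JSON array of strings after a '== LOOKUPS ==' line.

Apply in order:
  add 57.0.0.0/8 -> H4 at depth 8
  add 57.249.191.64/26 -> H6 at depth 26
  add 57.248.0.0/13 -> H6 at depth 13
  Q 57.249.191.64: descend 00111001111110011011111101 ; hops seen [H4,H6,H6] ; pick H6
  Q 57.248.31.76: descend 001110011111100 ; hops seen [H4,H6] ; pick H6
  add 161.192.0.0/12 -> H6 at depth 12
  Q 57.249.191.75: descend 00111001111110011011111101 ; hops seen [H4,H6,H6] ; pick H6
  Q 164.213.135.59: descend 10100 ; hops seen [∅] ; pick no-route
  add 0.0.0.0/0 -> H3 at depth 0
  add 17.69.106.64/28 -> H4 at depth 28
  add 57.0.0.0/8 -> H1 at depth 8
  add 17.0.0.0/8 -> H6 at depth 8
  add 57.249.188.0/22 -> H1 at depth 22
  add 0.0.0.0/0 -> H3 at depth 0
  Q 57.249.191.64: descend 00111001111110011011111101 ; hops seen [H3,H1,H6,H1,H6] ; pick H6
  Q 161.192.0.0: descend 101000011100 ; hops seen [H3,H6] ; pick H6
  Q 57.249.188.2: descend 0011100111111001101111 ; hops seen [H3,H1,H6,H1] ; pick H1
  add 16.0.0.0/4 -> H1 at depth 4
  Q 57.248.0.172: descend 001110011111100 ; hops seen [H3,H1,H6] ; pick H6
  add 0.0.0.0/0 -> H0 at depth 0
  add 57.240.0.0/12 -> H4 at depth 12
  add 17.69.106.0/23 -> H6 at depth 23
  add 57.249.191.64/26 -> H1 at depth 26
  add 161.0.0.0/8 -> H4 at depth 8
  add 16.0.0.0/7 -> H4 at depth 7
  add 161.204.41.0/24 -> H1 at depth 24
  add 161.204.41.252/30 -> H0 at depth 30
  add 161.204.32.0/20 -> H0 at depth 20
  - 16.0.0.0/4 clear@4
  add 160.0.0.0/5 -> H0 at depth 5
  add 57.240.0.0/12 -> H2 at depth 12
  - 17.69.106.64/28 clear@28
  add 57.248.0.0/15 -> H3 at depth 15
  Q 16.0.0.31: descend 0001000 ; hops seen [H0,H4] ; pick H4
  - 57.248.0.0/15 clear@15
  add 161.204.0.0/15 -> H4 at depth 15
  add 161.192.0.0/10 -> H6 at depth 10
  Q 161.204.41.253: descend 101000011100110000101001111111 ; hops seen [H0,H0,H4,H6,H6,H4,H0,H1,H0] ; pick H0

== LOOKUPS ==
["H6","H6","H6","no-route","H6","H6","H1","H6","H4","H0"]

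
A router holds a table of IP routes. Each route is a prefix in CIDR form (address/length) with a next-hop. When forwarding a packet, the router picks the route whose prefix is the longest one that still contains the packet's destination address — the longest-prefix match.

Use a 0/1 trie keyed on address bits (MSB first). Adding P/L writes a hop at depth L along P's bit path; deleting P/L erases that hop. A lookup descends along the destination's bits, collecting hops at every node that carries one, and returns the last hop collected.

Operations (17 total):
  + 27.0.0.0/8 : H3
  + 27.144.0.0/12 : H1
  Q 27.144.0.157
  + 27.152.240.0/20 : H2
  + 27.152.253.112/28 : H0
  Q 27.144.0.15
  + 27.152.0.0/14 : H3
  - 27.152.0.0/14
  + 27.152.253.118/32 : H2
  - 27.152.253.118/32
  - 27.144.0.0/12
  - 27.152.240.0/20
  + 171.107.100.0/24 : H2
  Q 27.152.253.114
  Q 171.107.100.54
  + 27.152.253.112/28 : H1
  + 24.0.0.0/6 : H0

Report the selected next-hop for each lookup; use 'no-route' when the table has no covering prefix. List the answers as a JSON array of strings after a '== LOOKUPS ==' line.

Trace:
  add 27.0.0.0/8 -> H3 at depth 8
  add 27.144.0.0/12 -> H1 at depth 12
  ? 27.144.0.157  path d0:-→d1:-→d2:-→d3:-→d4:-→d5:-→d6:-→d7:-→d8:H3→d9:-→d10:-→d11:-→d12:H1  best=H1
  add 27.152.240.0/20 -> H2 at depth 20
  add 27.152.253.112/28 -> H0 at depth 28
  ? 27.144.0.15  path d0:-→d1:-→d2:-→d3:-→d4:-→d5:-→d6:-→d7:-→d8:H3→d9:-→d10:-→d11:-→d12:H1  best=H1
  add 27.152.0.0/14 -> H3 at depth 14
  - 27.152.0.0/14 clear@14
  add 27.152.253.118/32 -> H2 at depth 32
  - 27.152.253.118/32 clear@32
  - 27.144.0.0/12 clear@12
  - 27.152.240.0/20 clear@20
  add 171.107.100.0/24 -> H2 at depth 24
  ? 27.152.253.114  path d0:-→d1:-→d2:-→d3:-→d4:-→d5:-→d6:-→d7:-→d8:H3→d9:-→d10:-→d11:-→d12:-→d13:-→d14:-→d15:-→d16:-→d17:-→d18:-→d19:-→d20:-→d21:-→d22:-→d23:-→d24:-→d25:-→d26:-→d27:-→d28:H0→d29:-  best=H0
  ? 171.107.100.54  path d0:-→d1:-→d2:-→d3:-→d4:-→d5:-→d6:-→d7:-→d8:-→d9:-→d10:-→d11:-→d12:-→d13:-→d14:-→d15:-→d16:-→d17:-→d18:-→d19:-→d20:-→d21:-→d22:-→d23:-→d24:H2  best=H2
  add 27.152.253.112/28 -> H1 at depth 28
  add 24.0.0.0/6 -> H0 at depth 6

== LOOKUPS ==
["H1","H1","H0","H2"]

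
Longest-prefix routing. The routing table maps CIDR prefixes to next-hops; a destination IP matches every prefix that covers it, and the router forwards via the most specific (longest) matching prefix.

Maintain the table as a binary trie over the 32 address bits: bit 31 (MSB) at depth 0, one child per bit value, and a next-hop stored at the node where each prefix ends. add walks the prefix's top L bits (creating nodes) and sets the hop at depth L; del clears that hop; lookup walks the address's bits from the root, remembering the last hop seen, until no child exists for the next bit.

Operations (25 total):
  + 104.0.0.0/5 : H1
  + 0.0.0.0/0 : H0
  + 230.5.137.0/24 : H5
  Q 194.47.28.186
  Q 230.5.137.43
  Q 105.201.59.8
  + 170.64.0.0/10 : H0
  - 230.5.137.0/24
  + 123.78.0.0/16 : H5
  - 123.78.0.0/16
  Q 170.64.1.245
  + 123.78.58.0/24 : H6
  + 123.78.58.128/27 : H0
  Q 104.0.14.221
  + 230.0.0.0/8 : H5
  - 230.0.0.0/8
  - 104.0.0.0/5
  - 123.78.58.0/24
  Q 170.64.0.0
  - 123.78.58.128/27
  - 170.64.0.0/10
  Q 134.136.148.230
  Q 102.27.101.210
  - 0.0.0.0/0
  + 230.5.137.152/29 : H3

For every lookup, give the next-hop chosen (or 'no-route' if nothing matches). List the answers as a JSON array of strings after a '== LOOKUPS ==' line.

Process each operation:
  + 104.0.0.0/5 (H1) depth=5
  + 0.0.0.0/0 (H0) depth=0
  + 230.5.137.0/24 (H5) depth=24
  ? 194.47.28.186  path d0:H0→d1:-→d2:-  best=H0
  ? 230.5.137.43  path d0:H0→d1:-→d2:-→d3:-→d4:-→d5:-→d6:-→d7:-→d8:-→d9:-→d10:-→d11:-→d12:-→d13:-→d14:-→d15:-→d16:-→d17:-→d18:-→d19:-→d20:-→d21:-→d22:-→d23:-→d24:H5  best=H5
  ? 105.201.59.8  path d0:H0→d1:-→d2:-→d3:-→d4:-→d5:H1  best=H1
  + 170.64.0.0/10 (H0) depth=10
  del 230.5.137.0/24 (clear depth 24)
  + 123.78.0.0/16 (H5) depth=16
  del 123.78.0.0/16 (clear depth 16)
  ? 170.64.1.245  path d0:H0→d1:-→d2:-→d3:-→d4:-→d5:-→d6:-→d7:-→d8:-→d9:-→d10:H0  best=H0
  + 123.78.58.0/24 (H6) depth=24
  + 123.78.58.128/27 (H0) depth=27
  ? 104.0.14.221  path d0:H0→d1:-→d2:-→d3:-→d4:-→d5:H1  best=H1
  + 230.0.0.0/8 (H5) depth=8
  del 230.0.0.0/8 (clear depth 8)
  del 104.0.0.0/5 (clear depth 5)
  del 123.78.58.0/24 (clear depth 24)
  ? 170.64.0.0  path d0:H0→d1:-→d2:-→d3:-→d4:-→d5:-→d6:-→d7:-→d8:-→d9:-→d10:H0  best=H0
  del 123.78.58.128/27 (clear depth 27)
  del 170.64.0.0/10 (clear depth 10)
  ? 134.136.148.230  path d0:H0→d1:-→d2:-  best=H0
  ? 102.27.101.210  path d0:H0→d1:-→d2:-→d3:-→d4:-  best=H0
  del 0.0.0.0/0 (clear depth 0)
  + 230.5.137.152/29 (H3) depth=29

== LOOKUPS ==
["H0","H5","H1","H0","H1","H0","H0","H0"]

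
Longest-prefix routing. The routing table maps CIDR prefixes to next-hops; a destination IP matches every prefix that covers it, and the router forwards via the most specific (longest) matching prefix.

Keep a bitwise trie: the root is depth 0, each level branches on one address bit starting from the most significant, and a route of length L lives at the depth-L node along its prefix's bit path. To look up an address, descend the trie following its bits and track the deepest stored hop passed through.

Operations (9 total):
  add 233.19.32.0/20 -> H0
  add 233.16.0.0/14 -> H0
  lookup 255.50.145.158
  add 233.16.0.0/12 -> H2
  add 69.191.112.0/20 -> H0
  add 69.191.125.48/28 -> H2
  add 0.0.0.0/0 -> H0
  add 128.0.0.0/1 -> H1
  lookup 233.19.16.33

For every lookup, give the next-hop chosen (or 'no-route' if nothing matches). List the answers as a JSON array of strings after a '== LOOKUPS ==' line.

Process each operation:
  + 233.19.32.0/20 (H0) depth=20
  + 233.16.0.0/14 (H0) depth=14
  ? 255.50.145.158  path d0:-→d1:-→d2:-→d3:-  best=no-route
  + 233.16.0.0/12 (H2) depth=12
  + 69.191.112.0/20 (H0) depth=20
  + 69.191.125.48/28 (H2) depth=28
  + 0.0.0.0/0 (H0) depth=0
  + 128.0.0.0/1 (H1) depth=1
  ? 233.19.16.33  path d0:H0→d1:H1→d2:-→d3:-→d4:-→d5:-→d6:-→d7:-→d8:-→d9:-→d10:-→d11:-→d12:H2→d13:-→d14:H0→d15:-→d16:-→d17:-→d18:-  best=H0

== LOOKUPS ==
["no-route","H0"]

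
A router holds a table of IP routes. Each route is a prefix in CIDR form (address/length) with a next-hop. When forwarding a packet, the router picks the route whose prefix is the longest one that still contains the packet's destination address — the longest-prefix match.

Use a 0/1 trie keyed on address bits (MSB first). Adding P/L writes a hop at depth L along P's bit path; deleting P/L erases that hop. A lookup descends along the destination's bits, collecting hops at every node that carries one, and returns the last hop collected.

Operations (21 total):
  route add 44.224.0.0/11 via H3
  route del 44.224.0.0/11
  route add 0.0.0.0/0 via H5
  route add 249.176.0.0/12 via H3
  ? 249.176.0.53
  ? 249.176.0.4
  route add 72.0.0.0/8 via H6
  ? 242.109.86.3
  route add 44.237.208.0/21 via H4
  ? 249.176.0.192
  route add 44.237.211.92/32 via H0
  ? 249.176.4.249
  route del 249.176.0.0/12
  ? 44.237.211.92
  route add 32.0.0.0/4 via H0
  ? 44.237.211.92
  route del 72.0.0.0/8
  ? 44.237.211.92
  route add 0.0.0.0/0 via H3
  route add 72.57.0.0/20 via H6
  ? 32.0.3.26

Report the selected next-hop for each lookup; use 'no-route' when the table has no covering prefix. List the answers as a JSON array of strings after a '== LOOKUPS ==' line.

Process each operation:
  + 44.224.0.0/11 (H3) depth=11
  - 44.224.0.0/11 clear@11
  + 0.0.0.0/0 (H5) depth=0
  + 249.176.0.0/12 (H3) depth=12
  lookup 249.176.0.53: bits 111110011011 walk d0:H5→d1:-→d2:-→d3:-→d4:-→d5:-→d6:-→d7:-→d8:-→d9:-→d10:-→d11:-→d12:H3 -> H3
  lookup 249.176.0.4: bits 111110011011 walk d0:H5→d1:-→d2:-→d3:-→d4:-→d5:-→d6:-→d7:-→d8:-→d9:-→d10:-→d11:-→d12:H3 -> H3
  + 72.0.0.0/8 (H6) depth=8
  lookup 242.109.86.3: bits 1111 walk d0:H5→d1:-→d2:-→d3:-→d4:- -> H5
  + 44.237.208.0/21 (H4) depth=21
  lookup 249.176.0.192: bits 111110011011 walk d0:H5→d1:-→d2:-→d3:-→d4:-→d5:-→d6:-→d7:-→d8:-→d9:-→d10:-→d11:-→d12:H3 -> H3
  + 44.237.211.92/32 (H0) depth=32
  lookup 249.176.4.249: bits 111110011011 walk d0:H5→d1:-→d2:-→d3:-→d4:-→d5:-→d6:-→d7:-→d8:-→d9:-→d10:-→d11:-→d12:H3 -> H3
  - 249.176.0.0/12 clear@12
  lookup 44.237.211.92: bits 00101100111011011101001101011100 walk d0:H5→d1:-→d2:-→d3:-→d4:-→d5:-→d6:-→d7:-→d8:-→d9:-→d10:-→d11:-→d12:-→d13:-→d14:-→d15:-→d16:-→d17:-→d18:-→d19:-→d20:-→d21:H4→d22:-→d23:-→d24:-→d25:-→d26:-→d27:-→d28:-→d29:-→d30:-→d31:-→d32:H0 -> H0
  + 32.0.0.0/4 (H0) depth=4
  lookup 44.237.211.92: bits 00101100111011011101001101011100 walk d0:H5→d1:-→d2:-→d3:-→d4:H0→d5:-→d6:-→d7:-→d8:-→d9:-→d10:-→d11:-→d12:-→d13:-→d14:-→d15:-→d16:-→d17:-→d18:-→d19:-→d20:-→d21:H4→d22:-→d23:-→d24:-→d25:-→d26:-→d27:-→d28:-→d29:-→d30:-→d31:-→d32:H0 -> H0
  - 72.0.0.0/8 clear@8
  lookup 44.237.211.92: bits 00101100111011011101001101011100 walk d0:H5→d1:-→d2:-→d3:-→d4:H0→d5:-→d6:-→d7:-→d8:-→d9:-→d10:-→d11:-→d12:-→d13:-→d14:-→d15:-→d16:-→d17:-→d18:-→d19:-→d20:-→d21:H4→d22:-→d23:-→d24:-→d25:-→d26:-→d27:-→d28:-→d29:-→d30:-→d31:-→d32:H0 -> H0
  + 0.0.0.0/0 (H3) depth=0
  + 72.57.0.0/20 (H6) depth=20
  lookup 32.0.3.26: bits 0010 walk d0:H3→d1:-→d2:-→d3:-→d4:H0 -> H0

== LOOKUPS ==
["H3","H3","H5","H3","H3","H0","H0","H0","H0"]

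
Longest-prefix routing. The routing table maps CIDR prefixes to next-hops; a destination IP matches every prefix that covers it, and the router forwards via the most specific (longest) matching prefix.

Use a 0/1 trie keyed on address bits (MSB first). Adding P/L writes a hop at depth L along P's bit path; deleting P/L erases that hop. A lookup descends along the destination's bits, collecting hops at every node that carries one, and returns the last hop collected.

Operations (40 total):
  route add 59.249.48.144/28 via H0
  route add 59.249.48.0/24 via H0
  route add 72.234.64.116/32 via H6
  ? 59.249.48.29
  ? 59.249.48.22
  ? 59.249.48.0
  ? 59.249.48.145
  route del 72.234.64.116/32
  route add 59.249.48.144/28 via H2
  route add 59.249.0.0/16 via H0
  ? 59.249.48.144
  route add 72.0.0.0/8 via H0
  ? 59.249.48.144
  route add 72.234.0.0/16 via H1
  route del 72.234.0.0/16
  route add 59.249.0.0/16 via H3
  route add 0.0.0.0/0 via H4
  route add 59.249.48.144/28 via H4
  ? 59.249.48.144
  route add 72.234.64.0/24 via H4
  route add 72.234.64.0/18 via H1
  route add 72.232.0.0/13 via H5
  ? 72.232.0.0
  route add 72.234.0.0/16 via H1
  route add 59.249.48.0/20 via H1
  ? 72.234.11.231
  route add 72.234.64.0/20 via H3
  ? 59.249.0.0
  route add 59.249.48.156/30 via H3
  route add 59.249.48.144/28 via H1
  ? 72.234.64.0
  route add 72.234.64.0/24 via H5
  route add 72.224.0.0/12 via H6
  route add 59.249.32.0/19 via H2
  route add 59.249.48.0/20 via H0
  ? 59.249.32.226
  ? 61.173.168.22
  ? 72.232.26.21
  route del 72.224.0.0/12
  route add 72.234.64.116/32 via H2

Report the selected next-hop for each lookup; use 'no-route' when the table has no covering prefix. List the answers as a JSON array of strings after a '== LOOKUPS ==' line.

Apply in order:
  + 59.249.48.144/28 (H0) depth=28
  + 59.249.48.0/24 (H0) depth=24
  + 72.234.64.116/32 (H6) depth=32
  Q 59.249.48.29: descend 001110111111100100110000 ; hops seen [H0] ; pick H0
  Q 59.249.48.22: descend 001110111111100100110000 ; hops seen [H0] ; pick H0
  Q 59.249.48.0: descend 001110111111100100110000 ; hops seen [H0] ; pick H0
  Q 59.249.48.145: descend 0011101111111001001100001001 ; hops seen [H0,H0] ; pick H0
  - 72.234.64.116/32 clear@32
  + 59.249.48.144/28 (H2) depth=28
  + 59.249.0.0/16 (H0) depth=16
  Q 59.249.48.144: descend 0011101111111001001100001001 ; hops seen [H0,H0,H2] ; pick H2
  + 72.0.0.0/8 (H0) depth=8
  Q 59.249.48.144: descend 0011101111111001001100001001 ; hops seen [H0,H0,H2] ; pick H2
  + 72.234.0.0/16 (H1) depth=16
  - 72.234.0.0/16 clear@16
  + 59.249.0.0/16 (H3) depth=16
  + 0.0.0.0/0 (H4) depth=0
  + 59.249.48.144/28 (H4) depth=28
  Q 59.249.48.144: descend 0011101111111001001100001001 ; hops seen [H4,H3,H0,H4] ; pick H4
  + 72.234.64.0/24 (H4) depth=24
  + 72.234.64.0/18 (H1) depth=18
  + 72.232.0.0/13 (H5) depth=13
  Q 72.232.0.0: descend 01001000111010 ; hops seen [H4,H0,H5] ; pick H5
  + 72.234.0.0/16 (H1) depth=16
  + 59.249.48.0/20 (H1) depth=20
  Q 72.234.11.231: descend 01001000111010100 ; hops seen [H4,H0,H5,H1] ; pick H1
  + 72.234.64.0/20 (H3) depth=20
  Q 59.249.0.0: descend 001110111111100100 ; hops seen [H4,H3] ; pick H3
  + 59.249.48.156/30 (H3) depth=30
  + 59.249.48.144/28 (H1) depth=28
  Q 72.234.64.0: descend 0100100011101010010000000 ; hops seen [H4,H0,H5,H1,H1,H3,H4] ; pick H4
  + 72.234.64.0/24 (H5) depth=24
  + 72.224.0.0/12 (H6) depth=12
  + 59.249.32.0/19 (H2) depth=19
  + 59.249.48.0/20 (H0) depth=20
  Q 59.249.32.226: descend 0011101111111001001 ; hops seen [H4,H3,H2] ; pick H2
  Q 61.173.168.22: descend 00111 ; hops seen [H4] ; pick H4
  Q 72.232.26.21: descend 01001000111010 ; hops seen [H4,H0,H6,H5] ; pick H5
  - 72.224.0.0/12 clear@12
  + 72.234.64.116/32 (H2) depth=32

== LOOKUPS ==
["H0","H0","H0","H0","H2","H2","H4","H5","H1","H3","H4","H2","H4","H5"]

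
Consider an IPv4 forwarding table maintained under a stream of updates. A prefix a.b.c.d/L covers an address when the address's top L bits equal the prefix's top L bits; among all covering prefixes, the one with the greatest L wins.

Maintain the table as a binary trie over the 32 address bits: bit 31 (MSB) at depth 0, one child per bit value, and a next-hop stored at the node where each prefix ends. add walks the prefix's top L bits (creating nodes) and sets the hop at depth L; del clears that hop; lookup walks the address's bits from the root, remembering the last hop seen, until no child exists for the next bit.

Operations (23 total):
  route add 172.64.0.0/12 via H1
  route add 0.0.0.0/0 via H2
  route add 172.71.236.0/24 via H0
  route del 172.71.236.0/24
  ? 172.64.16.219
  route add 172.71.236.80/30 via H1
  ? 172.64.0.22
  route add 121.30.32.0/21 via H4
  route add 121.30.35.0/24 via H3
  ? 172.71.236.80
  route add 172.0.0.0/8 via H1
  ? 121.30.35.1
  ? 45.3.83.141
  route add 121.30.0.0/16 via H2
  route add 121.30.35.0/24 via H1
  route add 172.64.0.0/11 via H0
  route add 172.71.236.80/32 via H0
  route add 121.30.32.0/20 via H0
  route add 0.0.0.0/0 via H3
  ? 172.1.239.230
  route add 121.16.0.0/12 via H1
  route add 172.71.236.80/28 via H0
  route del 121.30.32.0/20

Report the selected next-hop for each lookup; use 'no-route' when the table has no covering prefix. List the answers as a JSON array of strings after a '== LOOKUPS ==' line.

Trace:
  + 172.64.0.0/12 (H1) depth=12
  + 0.0.0.0/0 (H2) depth=0
  + 172.71.236.0/24 (H0) depth=24
  del 172.71.236.0/24 (clear depth 24)
  Q 172.64.16.219: descend 1010110001000 ; hops seen [H2,H1] ; pick H1
  + 172.71.236.80/30 (H1) depth=30
  Q 172.64.0.22: descend 1010110001000 ; hops seen [H2,H1] ; pick H1
  + 121.30.32.0/21 (H4) depth=21
  + 121.30.35.0/24 (H3) depth=24
  Q 172.71.236.80: descend 101011000100011111101100010100 ; hops seen [H2,H1,H1] ; pick H1
  + 172.0.0.0/8 (H1) depth=8
  Q 121.30.35.1: descend 011110010001111000100011 ; hops seen [H2,H4,H3] ; pick H3
  Q 45.3.83.141: descend 0 ; hops seen [H2] ; pick H2
  + 121.30.0.0/16 (H2) depth=16
  + 121.30.35.0/24 (H1) depth=24
  + 172.64.0.0/11 (H0) depth=11
  + 172.71.236.80/32 (H0) depth=32
  + 121.30.32.0/20 (H0) depth=20
  + 0.0.0.0/0 (H3) depth=0
  Q 172.1.239.230: descend 101011000 ; hops seen [H3,H1] ; pick H1
  + 121.16.0.0/12 (H1) depth=12
  + 172.71.236.80/28 (H0) depth=28
  del 121.30.32.0/20 (clear depth 20)

== LOOKUPS ==
["H1","H1","H1","H3","H2","H1"]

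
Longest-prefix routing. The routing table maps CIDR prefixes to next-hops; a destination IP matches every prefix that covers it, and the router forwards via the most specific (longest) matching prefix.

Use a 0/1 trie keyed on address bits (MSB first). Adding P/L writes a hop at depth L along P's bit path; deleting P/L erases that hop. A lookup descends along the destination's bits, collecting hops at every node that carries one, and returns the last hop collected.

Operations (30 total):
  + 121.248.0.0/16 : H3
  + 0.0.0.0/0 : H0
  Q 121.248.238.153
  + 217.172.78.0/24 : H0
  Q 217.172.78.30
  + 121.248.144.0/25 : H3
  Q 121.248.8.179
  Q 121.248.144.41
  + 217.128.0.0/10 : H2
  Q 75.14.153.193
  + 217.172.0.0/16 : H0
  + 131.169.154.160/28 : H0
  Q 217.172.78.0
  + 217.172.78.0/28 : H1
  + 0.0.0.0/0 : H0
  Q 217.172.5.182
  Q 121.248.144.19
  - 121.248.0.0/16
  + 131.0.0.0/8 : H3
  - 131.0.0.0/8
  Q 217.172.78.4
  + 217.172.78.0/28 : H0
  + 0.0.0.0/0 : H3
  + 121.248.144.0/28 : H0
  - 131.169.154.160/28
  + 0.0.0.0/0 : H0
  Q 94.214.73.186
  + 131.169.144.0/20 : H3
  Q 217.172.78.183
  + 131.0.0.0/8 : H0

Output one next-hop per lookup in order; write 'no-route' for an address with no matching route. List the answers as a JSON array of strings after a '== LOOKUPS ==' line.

Process each operation:
  + 121.248.0.0/16 (H3) depth=16
  + 0.0.0.0/0 (H0) depth=0
  lookup 121.248.238.153: bits 0111100111111000 walk d0:H0→d1:-→d2:-→d3:-→d4:-→d5:-→d6:-→d7:-→d8:-→d9:-→d10:-→d11:-→d12:-→d13:-→d14:-→d15:-→d16:H3 -> H3
  + 217.172.78.0/24 (H0) depth=24
  lookup 217.172.78.30: bits 110110011010110001001110 walk d0:H0→d1:-→d2:-→d3:-→d4:-→d5:-→d6:-→d7:-→d8:-→d9:-→d10:-→d11:-→d12:-→d13:-→d14:-→d15:-→d16:-→d17:-→d18:-→d19:-→d20:-→d21:-→d22:-→d23:-→d24:H0 -> H0
  + 121.248.144.0/25 (H3) depth=25
  lookup 121.248.8.179: bits 0111100111111000 walk d0:H0→d1:-→d2:-→d3:-→d4:-→d5:-→d6:-→d7:-→d8:-→d9:-→d10:-→d11:-→d12:-→d13:-→d14:-→d15:-→d16:H3 -> H3
  lookup 121.248.144.41: bits 0111100111111000100100000 walk d0:H0→d1:-→d2:-→d3:-→d4:-→d5:-→d6:-→d7:-→d8:-→d9:-→d10:-→d11:-→d12:-→d13:-→d14:-→d15:-→d16:H3→d17:-→d18:-→d19:-→d20:-→d21:-→d22:-→d23:-→d24:-→d25:H3 -> H3
  + 217.128.0.0/10 (H2) depth=10
  lookup 75.14.153.193: bits 01 walk d0:H0→d1:-→d2:- -> H0
  + 217.172.0.0/16 (H0) depth=16
  + 131.169.154.160/28 (H0) depth=28
  lookup 217.172.78.0: bits 110110011010110001001110 walk d0:H0→d1:-→d2:-→d3:-→d4:-→d5:-→d6:-→d7:-→d8:-→d9:-→d10:H2→d11:-→d12:-→d13:-→d14:-→d15:-→d16:H0→d17:-→d18:-→d19:-→d20:-→d21:-→d22:-→d23:-→d24:H0 -> H0
  + 217.172.78.0/28 (H1) depth=28
  + 0.0.0.0/0 (H0) depth=0
  lookup 217.172.5.182: bits 11011001101011000 walk d0:H0→d1:-→d2:-→d3:-→d4:-→d5:-→d6:-→d7:-→d8:-→d9:-→d10:H2→d11:-→d12:-→d13:-→d14:-→d15:-→d16:H0→d17:- -> H0
  lookup 121.248.144.19: bits 0111100111111000100100000 walk d0:H0→d1:-→d2:-→d3:-→d4:-→d5:-→d6:-→d7:-→d8:-→d9:-→d10:-→d11:-→d12:-→d13:-→d14:-→d15:-→d16:H3→d17:-→d18:-→d19:-→d20:-→d21:-→d22:-→d23:-→d24:-→d25:H3 -> H3
  del 121.248.0.0/16 (clear depth 16)
  + 131.0.0.0/8 (H3) depth=8
  del 131.0.0.0/8 (clear depth 8)
  lookup 217.172.78.4: bits 1101100110101100010011100000 walk d0:H0→d1:-→d2:-→d3:-→d4:-→d5:-→d6:-→d7:-→d8:-→d9:-→d10:H2→d11:-→d12:-→d13:-→d14:-→d15:-→d16:H0→d17:-→d18:-→d19:-→d20:-→d21:-→d22:-→d23:-→d24:H0→d25:-→d26:-→d27:-→d28:H1 -> H1
  + 217.172.78.0/28 (H0) depth=28
  + 0.0.0.0/0 (H3) depth=0
  + 121.248.144.0/28 (H0) depth=28
  del 131.169.154.160/28 (clear depth 28)
  + 0.0.0.0/0 (H0) depth=0
  lookup 94.214.73.186: bits 01 walk d0:H0→d1:-→d2:- -> H0
  + 131.169.144.0/20 (H3) depth=20
  lookup 217.172.78.183: bits 110110011010110001001110 walk d0:H0→d1:-→d2:-→d3:-→d4:-→d5:-→d6:-→d7:-→d8:-→d9:-→d10:H2→d11:-→d12:-→d13:-→d14:-→d15:-→d16:H0→d17:-→d18:-→d19:-→d20:-→d21:-→d22:-→d23:-→d24:H0 -> H0
  + 131.0.0.0/8 (H0) depth=8

== LOOKUPS ==
["H3","H0","H3","H3","H0","H0","H0","H3","H1","H0","H0"]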